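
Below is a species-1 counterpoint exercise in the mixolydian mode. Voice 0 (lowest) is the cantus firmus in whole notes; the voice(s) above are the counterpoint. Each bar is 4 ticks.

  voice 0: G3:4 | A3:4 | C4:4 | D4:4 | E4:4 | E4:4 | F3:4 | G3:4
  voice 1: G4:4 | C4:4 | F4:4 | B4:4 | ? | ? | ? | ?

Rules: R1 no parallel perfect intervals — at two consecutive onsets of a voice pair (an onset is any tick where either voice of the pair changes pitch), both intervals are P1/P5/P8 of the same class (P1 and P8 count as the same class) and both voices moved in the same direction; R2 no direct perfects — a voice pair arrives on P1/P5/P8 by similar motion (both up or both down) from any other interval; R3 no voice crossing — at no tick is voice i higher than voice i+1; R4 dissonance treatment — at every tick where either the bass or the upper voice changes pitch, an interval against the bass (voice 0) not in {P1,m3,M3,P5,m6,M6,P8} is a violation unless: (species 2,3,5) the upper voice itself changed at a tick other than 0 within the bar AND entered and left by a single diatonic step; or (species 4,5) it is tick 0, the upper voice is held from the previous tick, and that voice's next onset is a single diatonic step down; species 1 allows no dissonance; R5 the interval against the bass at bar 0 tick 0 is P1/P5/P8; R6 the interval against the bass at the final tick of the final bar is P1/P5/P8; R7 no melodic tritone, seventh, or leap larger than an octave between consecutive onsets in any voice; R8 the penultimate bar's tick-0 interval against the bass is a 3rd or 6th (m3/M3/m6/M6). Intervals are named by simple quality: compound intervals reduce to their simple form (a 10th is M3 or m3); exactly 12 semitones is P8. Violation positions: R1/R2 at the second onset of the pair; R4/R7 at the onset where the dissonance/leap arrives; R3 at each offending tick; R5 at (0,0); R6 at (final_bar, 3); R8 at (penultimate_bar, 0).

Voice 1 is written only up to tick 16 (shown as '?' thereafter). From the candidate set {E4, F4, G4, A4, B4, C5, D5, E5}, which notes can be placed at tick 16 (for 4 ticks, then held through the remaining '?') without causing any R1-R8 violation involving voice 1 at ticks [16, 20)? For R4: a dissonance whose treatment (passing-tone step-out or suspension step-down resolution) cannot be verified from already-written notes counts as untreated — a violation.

{B4, C5, E4, G4}

E4: legal
F4: violates R4,R7
G4: legal
A4: violates R4
B4: legal
C5: legal
D5: violates R4
E5: violates R2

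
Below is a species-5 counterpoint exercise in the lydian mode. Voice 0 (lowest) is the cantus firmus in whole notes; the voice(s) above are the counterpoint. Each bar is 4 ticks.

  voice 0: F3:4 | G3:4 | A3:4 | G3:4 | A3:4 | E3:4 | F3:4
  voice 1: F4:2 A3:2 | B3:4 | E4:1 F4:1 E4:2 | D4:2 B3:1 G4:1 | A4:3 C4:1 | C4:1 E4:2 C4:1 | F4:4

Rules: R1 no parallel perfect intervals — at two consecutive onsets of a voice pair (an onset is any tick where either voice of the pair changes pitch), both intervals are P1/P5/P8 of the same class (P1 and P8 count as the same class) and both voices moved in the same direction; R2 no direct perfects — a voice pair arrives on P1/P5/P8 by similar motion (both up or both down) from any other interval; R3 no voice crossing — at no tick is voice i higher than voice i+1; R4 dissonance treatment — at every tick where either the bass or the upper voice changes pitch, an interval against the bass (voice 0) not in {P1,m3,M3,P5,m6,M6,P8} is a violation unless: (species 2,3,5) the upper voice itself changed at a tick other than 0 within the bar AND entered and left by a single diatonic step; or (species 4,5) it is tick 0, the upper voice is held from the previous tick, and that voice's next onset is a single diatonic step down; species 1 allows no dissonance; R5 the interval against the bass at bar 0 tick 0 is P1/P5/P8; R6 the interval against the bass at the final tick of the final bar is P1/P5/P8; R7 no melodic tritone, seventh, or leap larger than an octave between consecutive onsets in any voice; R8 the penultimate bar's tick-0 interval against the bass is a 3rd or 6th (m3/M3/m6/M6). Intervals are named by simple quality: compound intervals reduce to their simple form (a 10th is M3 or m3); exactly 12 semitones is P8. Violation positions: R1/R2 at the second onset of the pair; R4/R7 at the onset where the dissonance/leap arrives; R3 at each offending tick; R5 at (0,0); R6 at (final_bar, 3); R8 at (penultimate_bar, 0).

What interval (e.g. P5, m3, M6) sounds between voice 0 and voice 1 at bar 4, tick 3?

m3

voice 0=A3 voice 1=C4 -> m3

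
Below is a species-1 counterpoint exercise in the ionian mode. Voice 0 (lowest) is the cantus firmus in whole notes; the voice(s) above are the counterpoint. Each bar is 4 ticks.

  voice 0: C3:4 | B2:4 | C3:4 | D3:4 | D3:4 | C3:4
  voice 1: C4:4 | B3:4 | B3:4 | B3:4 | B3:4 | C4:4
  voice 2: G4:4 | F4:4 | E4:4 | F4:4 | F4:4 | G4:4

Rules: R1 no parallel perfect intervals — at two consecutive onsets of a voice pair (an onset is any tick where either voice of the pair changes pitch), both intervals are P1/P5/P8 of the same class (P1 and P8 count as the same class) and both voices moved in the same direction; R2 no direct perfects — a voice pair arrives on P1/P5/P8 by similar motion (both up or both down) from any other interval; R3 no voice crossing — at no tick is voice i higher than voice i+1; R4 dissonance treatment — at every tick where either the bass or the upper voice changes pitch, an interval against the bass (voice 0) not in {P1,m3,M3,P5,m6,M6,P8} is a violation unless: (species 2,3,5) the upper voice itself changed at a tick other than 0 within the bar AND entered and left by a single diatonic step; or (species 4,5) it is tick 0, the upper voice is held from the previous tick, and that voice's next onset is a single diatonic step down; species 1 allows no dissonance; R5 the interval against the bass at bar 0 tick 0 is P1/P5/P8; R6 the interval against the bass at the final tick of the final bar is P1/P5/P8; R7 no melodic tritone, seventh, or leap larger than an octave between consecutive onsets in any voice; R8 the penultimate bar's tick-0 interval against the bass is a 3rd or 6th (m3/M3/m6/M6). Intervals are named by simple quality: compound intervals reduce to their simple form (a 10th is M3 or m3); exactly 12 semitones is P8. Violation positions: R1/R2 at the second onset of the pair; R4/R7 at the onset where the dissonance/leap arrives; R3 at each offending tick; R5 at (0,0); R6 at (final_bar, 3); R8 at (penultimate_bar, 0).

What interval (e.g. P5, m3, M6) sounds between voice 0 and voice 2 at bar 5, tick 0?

voice 0=C3 voice 2=G4 -> P5

P5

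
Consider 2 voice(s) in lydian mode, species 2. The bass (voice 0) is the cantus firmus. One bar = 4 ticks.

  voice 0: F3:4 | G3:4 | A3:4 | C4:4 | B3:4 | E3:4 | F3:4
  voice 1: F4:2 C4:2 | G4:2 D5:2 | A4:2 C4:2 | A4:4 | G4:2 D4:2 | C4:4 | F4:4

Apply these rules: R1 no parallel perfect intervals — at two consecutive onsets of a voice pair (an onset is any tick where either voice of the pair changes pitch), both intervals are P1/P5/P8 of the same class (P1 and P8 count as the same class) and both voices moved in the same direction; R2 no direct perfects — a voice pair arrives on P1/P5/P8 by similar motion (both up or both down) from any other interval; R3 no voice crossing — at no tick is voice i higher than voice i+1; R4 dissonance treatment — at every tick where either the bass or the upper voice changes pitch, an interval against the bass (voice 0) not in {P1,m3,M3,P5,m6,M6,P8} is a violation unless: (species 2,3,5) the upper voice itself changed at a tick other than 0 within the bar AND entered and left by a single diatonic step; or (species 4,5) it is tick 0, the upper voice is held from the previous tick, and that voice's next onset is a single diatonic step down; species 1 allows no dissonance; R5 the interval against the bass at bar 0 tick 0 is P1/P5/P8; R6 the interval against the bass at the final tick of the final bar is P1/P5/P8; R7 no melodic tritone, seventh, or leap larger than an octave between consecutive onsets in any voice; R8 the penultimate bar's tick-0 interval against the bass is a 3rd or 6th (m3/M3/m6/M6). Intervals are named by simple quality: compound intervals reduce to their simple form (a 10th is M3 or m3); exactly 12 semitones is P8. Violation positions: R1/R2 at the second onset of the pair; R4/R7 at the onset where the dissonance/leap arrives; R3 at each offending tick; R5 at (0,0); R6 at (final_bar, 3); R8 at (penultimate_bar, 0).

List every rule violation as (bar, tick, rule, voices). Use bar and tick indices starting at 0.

bar 0: v0=F3 v1=F4 downbeat P8
bar 1: v0=G3 v1=G4 downbeat P8
bar 2: v0=A3 v1=A4 downbeat P8
bar 3: v0=C4 v1=A4 downbeat M6
bar 4: v0=B3 v1=G4 downbeat m6
bar 5: v0=E3 v1=C4 downbeat m6
bar 6: v0=F3 v1=F4 downbeat P8
  -> R2 @ bar 1 tick 0 v(0, 1): F3/C4 P5 -> G3/G4 P8 similar
  -> R2 @ bar 6 tick 0 v(0, 1): E3/C4 m6 -> F3/F4 P8 similar

(1, 0, R2, (0, 1))
(6, 0, R2, (0, 1))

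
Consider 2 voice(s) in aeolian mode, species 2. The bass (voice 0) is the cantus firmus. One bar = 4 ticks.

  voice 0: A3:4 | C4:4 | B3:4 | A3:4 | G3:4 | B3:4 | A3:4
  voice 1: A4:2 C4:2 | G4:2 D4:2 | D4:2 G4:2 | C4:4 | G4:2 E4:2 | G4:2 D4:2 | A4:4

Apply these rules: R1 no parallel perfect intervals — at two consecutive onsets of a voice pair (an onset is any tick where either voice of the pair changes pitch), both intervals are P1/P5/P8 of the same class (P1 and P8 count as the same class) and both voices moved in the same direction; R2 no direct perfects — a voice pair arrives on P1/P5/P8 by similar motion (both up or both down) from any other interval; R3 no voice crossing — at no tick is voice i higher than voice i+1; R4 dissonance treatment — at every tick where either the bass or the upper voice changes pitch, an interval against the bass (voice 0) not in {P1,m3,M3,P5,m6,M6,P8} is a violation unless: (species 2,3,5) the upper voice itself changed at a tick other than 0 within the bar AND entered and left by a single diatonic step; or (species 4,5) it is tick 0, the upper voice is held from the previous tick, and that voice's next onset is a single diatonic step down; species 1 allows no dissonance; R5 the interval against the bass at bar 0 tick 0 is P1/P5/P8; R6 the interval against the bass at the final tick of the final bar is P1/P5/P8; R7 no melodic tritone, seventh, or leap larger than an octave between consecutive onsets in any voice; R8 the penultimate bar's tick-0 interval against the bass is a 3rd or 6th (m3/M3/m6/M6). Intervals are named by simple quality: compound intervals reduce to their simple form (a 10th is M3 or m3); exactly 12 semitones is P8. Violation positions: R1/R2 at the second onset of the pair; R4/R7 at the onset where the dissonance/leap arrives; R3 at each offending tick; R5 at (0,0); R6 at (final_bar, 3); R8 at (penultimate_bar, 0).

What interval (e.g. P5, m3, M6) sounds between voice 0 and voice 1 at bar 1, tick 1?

voice 0=C4 voice 1=G4 -> P5

P5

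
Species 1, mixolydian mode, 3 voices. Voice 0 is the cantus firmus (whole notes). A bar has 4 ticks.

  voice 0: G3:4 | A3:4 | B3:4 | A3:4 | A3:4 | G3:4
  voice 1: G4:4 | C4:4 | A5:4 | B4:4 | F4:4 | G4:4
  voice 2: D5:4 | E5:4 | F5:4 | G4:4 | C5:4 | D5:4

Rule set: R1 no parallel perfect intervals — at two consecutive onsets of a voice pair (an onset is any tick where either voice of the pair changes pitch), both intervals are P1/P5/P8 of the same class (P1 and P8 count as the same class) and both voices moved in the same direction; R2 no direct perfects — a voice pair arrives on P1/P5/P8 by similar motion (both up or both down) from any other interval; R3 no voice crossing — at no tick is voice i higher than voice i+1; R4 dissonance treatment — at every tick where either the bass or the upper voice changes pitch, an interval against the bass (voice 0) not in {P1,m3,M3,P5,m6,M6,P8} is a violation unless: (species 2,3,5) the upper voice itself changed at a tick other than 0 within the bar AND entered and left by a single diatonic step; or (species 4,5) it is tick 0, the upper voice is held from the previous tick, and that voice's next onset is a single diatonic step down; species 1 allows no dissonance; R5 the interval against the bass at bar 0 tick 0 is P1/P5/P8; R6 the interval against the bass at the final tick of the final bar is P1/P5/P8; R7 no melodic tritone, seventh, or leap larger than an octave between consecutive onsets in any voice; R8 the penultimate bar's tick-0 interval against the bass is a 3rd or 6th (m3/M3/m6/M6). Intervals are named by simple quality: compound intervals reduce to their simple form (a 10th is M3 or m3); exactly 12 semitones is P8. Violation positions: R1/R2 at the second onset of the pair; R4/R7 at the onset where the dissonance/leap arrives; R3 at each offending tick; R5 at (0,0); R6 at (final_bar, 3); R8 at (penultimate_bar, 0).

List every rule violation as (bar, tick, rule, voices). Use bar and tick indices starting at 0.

(1, 0, R1, (0, 2))
(2, 0, R3, (1, 2))
(2, 0, R4, (0, 1))
(2, 0, R4, (0, 2))
(2, 0, R7, (1,))
(2, 1, R3, (1, 2))
(2, 2, R3, (1, 2))
(2, 3, R3, (1, 2))
(3, 0, R3, (1, 2))
(3, 0, R4, (0, 1))
(3, 0, R4, (0, 2))
(3, 0, R7, (1,))
(3, 0, R7, (2,))
(3, 1, R3, (1, 2))
(3, 2, R3, (1, 2))
(3, 3, R3, (1, 2))
(4, 0, R7, (1,))
(5, 0, R1, (1, 2))

bar 0: v0=G3 v1=G4 v2=D5 downbeat P5
bar 1: v0=A3 v1=C4 v2=E5 downbeat P5
bar 2: v0=B3 v1=A5 v2=F5 downbeat TT
bar 3: v0=A3 v1=B4 v2=G4 downbeat m7
bar 4: v0=A3 v1=F4 v2=C5 downbeat m3
bar 5: v0=G3 v1=G4 v2=D5 downbeat P5
  -> R1 @ bar 1 tick 0 v(0, 2): G3/D5 P5 -> A3/E5 P5 similar
  -> R3 @ bar 2 tick 0 v(1, 2): A5 above F5
  -> R4 @ bar 2 tick 0 v(0, 1): B3/A5 m7 untreated
  -> R4 @ bar 2 tick 0 v(0, 2): B3/F5 TT untreated
  -> R7 @ bar 2 tick 0 v(1,): C4->A5 leap 21st
  -> R3 @ bar 2 tick 1 v(1, 2): A5 above F5
  -> R3 @ bar 2 tick 2 v(1, 2): A5 above F5
  -> R3 @ bar 2 tick 3 v(1, 2): A5 above F5
  -> R3 @ bar 3 tick 0 v(1, 2): B4 above G4
  -> R4 @ bar 3 tick 0 v(0, 1): A3/B4 M2 untreated
  -> R4 @ bar 3 tick 0 v(0, 2): A3/G4 m7 untreated
  -> R7 @ bar 3 tick 0 v(1,): A5->B4 leap 10st
  -> R7 @ bar 3 tick 0 v(2,): F5->G4 leap 10st
  -> R3 @ bar 3 tick 1 v(1, 2): B4 above G4
  -> R3 @ bar 3 tick 2 v(1, 2): B4 above G4
  -> R3 @ bar 3 tick 3 v(1, 2): B4 above G4
  -> R7 @ bar 4 tick 0 v(1,): B4->F4 leap 6st
  -> R1 @ bar 5 tick 0 v(1, 2): F4/C5 P5 -> G4/D5 P5 similar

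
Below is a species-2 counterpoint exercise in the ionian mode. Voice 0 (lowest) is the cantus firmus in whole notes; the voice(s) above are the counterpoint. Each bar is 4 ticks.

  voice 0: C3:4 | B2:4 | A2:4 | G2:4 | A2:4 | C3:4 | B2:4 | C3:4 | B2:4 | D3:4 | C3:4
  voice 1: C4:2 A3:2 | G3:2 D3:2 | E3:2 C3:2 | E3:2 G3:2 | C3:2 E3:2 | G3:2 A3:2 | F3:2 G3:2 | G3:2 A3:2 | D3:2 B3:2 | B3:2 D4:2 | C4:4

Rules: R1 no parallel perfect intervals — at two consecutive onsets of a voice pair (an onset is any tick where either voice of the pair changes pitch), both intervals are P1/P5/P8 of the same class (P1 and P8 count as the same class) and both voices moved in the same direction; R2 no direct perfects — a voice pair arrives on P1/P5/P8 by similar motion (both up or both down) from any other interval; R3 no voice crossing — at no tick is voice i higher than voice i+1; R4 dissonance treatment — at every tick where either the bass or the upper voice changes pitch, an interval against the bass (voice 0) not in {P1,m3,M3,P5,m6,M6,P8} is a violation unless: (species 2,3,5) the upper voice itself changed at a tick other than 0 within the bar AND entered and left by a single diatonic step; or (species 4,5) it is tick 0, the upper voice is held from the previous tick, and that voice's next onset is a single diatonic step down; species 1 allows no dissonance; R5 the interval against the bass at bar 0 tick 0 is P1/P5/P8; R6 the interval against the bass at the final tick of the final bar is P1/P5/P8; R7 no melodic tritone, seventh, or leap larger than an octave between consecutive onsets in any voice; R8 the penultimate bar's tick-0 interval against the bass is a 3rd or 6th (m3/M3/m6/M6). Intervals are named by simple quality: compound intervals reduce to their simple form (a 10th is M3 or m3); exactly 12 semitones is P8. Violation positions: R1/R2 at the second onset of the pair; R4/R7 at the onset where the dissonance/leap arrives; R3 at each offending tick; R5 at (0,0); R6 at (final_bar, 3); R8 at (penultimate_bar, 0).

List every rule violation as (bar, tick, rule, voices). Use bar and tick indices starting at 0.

bar 0: v0=C3 v1=C4 downbeat P8
bar 1: v0=B2 v1=G3 downbeat m6
bar 2: v0=A2 v1=E3 downbeat P5
bar 3: v0=G2 v1=E3 downbeat M6
bar 4: v0=A2 v1=C3 downbeat m3
bar 5: v0=C3 v1=G3 downbeat P5
bar 6: v0=B2 v1=F3 downbeat TT
bar 7: v0=C3 v1=G3 downbeat P5
bar 8: v0=B2 v1=D3 downbeat m3
bar 9: v0=D3 v1=B3 downbeat M6
bar 10: v0=C3 v1=C4 downbeat P8
  -> R1 @ bar 5 tick 0 v(0, 1): A2/E3 P5 -> C3/G3 P5 similar
  -> R4 @ bar 6 tick 0 v(0, 1): B2/F3 TT untreated
  -> R1 @ bar 10 tick 0 v(0, 1): D3/D4 P8 -> C3/C4 P8 similar

(5, 0, R1, (0, 1))
(6, 0, R4, (0, 1))
(10, 0, R1, (0, 1))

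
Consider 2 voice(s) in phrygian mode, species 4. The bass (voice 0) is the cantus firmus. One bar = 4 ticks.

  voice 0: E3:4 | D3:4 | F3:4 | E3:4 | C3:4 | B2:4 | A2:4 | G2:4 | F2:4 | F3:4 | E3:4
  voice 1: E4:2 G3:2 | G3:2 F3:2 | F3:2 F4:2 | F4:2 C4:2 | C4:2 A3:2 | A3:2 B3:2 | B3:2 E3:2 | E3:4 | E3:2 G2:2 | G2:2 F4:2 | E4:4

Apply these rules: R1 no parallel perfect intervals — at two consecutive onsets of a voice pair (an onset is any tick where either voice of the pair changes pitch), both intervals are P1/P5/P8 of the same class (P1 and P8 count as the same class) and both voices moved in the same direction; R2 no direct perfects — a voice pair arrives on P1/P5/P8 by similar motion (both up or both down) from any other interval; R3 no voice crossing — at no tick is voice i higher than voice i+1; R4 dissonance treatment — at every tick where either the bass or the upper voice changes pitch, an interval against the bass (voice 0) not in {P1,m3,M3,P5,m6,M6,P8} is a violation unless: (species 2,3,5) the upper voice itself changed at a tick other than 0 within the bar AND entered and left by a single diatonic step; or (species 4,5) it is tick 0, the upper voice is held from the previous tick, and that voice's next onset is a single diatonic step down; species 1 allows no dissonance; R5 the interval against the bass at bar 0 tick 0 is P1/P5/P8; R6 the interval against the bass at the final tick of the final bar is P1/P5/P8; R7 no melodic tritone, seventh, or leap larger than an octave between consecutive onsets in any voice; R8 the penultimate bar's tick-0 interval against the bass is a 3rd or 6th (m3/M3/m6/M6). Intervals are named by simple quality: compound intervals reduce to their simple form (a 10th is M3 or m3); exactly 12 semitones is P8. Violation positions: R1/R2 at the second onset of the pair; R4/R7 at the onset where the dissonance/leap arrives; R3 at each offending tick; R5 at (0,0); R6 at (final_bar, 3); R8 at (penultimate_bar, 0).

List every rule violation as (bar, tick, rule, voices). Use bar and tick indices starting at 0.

bar 0: v0=E3 v1=E4 downbeat P8
bar 1: v0=D3 v1=G3 downbeat P4
bar 2: v0=F3 v1=F3 downbeat P1
bar 3: v0=E3 v1=F4 downbeat m2
bar 4: v0=C3 v1=C4 downbeat P8
bar 5: v0=B2 v1=A3 downbeat m7
bar 6: v0=A2 v1=B3 downbeat M2
bar 7: v0=G2 v1=E3 downbeat M6
bar 8: v0=F2 v1=E3 downbeat M7
bar 9: v0=F3 v1=G2 downbeat m7
bar 10: v0=E3 v1=E4 downbeat P8
  -> R4 @ bar 3 tick 0 v(0, 1): E3/F4 m2 untreated
  -> R4 @ bar 5 tick 0 v(0, 1): B2/A3 m7 untreated
  -> R4 @ bar 6 tick 0 v(0, 1): A2/B3 M2 untreated
  -> R4 @ bar 8 tick 0 v(0, 1): F2/E3 M7 untreated
  -> R4 @ bar 8 tick 2 v(0, 1): F2/G2 M2 untreated
  -> R3 @ bar 9 tick 0 v(0, 1): F3 above G2
  -> R4 @ bar 9 tick 0 v(0, 1): F3/G2 m7 untreated
  -> R8 @ bar 9 tick 0 v(0, 1): penult m7 not 3rd/6th
  -> R3 @ bar 9 tick 1 v(0, 1): F3 above G2
  -> R7 @ bar 9 tick 2 v(1,): G2->F4 leap 22st
  -> R1 @ bar 10 tick 0 v(0, 1): F3/F4 P8 -> E3/E4 P8 similar

(3, 0, R4, (0, 1))
(5, 0, R4, (0, 1))
(6, 0, R4, (0, 1))
(8, 0, R4, (0, 1))
(8, 2, R4, (0, 1))
(9, 0, R3, (0, 1))
(9, 0, R4, (0, 1))
(9, 0, R8, (0, 1))
(9, 1, R3, (0, 1))
(9, 2, R7, (1,))
(10, 0, R1, (0, 1))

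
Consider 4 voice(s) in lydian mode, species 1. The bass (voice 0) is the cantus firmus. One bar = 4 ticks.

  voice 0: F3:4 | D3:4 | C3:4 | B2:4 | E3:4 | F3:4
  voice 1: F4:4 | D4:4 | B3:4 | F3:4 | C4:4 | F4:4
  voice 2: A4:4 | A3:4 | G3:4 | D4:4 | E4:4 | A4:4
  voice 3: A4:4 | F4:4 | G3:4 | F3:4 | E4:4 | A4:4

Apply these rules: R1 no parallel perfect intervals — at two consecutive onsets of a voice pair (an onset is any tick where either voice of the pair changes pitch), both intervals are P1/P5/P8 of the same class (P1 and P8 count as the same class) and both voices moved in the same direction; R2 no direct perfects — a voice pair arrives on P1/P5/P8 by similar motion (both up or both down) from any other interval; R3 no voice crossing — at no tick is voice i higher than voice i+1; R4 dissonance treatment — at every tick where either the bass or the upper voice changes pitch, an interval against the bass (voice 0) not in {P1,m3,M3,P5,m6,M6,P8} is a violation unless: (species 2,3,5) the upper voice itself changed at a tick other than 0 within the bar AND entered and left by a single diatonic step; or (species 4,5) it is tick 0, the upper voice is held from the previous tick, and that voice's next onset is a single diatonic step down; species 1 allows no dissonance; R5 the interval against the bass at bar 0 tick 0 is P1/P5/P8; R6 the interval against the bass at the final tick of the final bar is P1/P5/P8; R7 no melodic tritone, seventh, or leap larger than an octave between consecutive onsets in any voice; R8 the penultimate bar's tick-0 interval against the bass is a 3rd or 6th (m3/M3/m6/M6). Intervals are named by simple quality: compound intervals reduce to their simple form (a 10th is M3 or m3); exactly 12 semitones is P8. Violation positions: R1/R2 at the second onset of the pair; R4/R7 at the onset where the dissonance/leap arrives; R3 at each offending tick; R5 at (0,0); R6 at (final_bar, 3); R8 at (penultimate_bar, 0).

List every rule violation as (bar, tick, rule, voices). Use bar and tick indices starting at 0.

bar 0: v0=F3 v1=F4 v2=A4 v3=A4 downbeat M3
bar 1: v0=D3 v1=D4 v2=A3 v3=F4 downbeat m3
bar 2: v0=C3 v1=B3 v2=G3 v3=G3 downbeat P5
bar 3: v0=B2 v1=F3 v2=D4 v3=F3 downbeat TT
bar 4: v0=E3 v1=C4 v2=E4 v3=E4 downbeat P8
bar 5: v0=F3 v1=F4 v2=A4 v3=A4 downbeat M3
  -> R5 @ bar 0 tick 0 v(0, 2): opens on M3
  -> R5 @ bar 0 tick 0 v(0, 3): opens on M3
  -> R1 @ bar 1 tick 0 v(0, 1): F3/F4 P8 -> D3/D4 P8 similar
  -> R2 @ bar 1 tick 0 v(0, 2): F3/A4 M3 -> D3/A3 P5 similar
  -> R3 @ bar 1 tick 0 v(1, 2): D4 above A3
  -> R3 @ bar 1 tick 1 v(1, 2): D4 above A3
  -> R3 @ bar 1 tick 2 v(1, 2): D4 above A3
  -> R3 @ bar 1 tick 3 v(1, 2): D4 above A3
  -> R1 @ bar 2 tick 0 v(0, 2): D3/A3 P5 -> C3/G3 P5 similar
  -> R2 @ bar 2 tick 0 v(0, 3): D3/F4 m3 -> C3/G3 P5 similar
  -> R2 @ bar 2 tick 0 v(2, 3): A3/F4 m6 -> G3/G3 P1 similar
  -> R3 @ bar 2 tick 0 v(1, 2): B3 above G3
  -> R4 @ bar 2 tick 0 v(0, 1): C3/B3 M7 untreated
  -> R7 @ bar 2 tick 0 v(3,): F4->G3 leap 10st
  -> R3 @ bar 2 tick 1 v(1, 2): B3 above G3
  -> R3 @ bar 2 tick 2 v(1, 2): B3 above G3
  -> R3 @ bar 2 tick 3 v(1, 2): B3 above G3
  -> R2 @ bar 3 tick 0 v(1, 3): B3/G3 M3 -> F3/F3 P1 similar
  -> R3 @ bar 3 tick 0 v(2, 3): D4 above F3
  -> R4 @ bar 3 tick 0 v(0, 1): B2/F3 TT untreated
  -> R4 @ bar 3 tick 0 v(0, 3): B2/F3 TT untreated
  -> R7 @ bar 3 tick 0 v(1,): B3->F3 leap 6st
  -> R3 @ bar 3 tick 1 v(2, 3): D4 above F3
  -> R3 @ bar 3 tick 2 v(2, 3): D4 above F3
  -> R3 @ bar 3 tick 3 v(2, 3): D4 above F3
  -> R2 @ bar 4 tick 0 v(0, 2): B2/D4 m3 -> E3/E4 P8 similar
  -> R2 @ bar 4 tick 0 v(0, 3): B2/F3 TT -> E3/E4 P8 similar
  -> R2 @ bar 4 tick 0 v(2, 3): D4/F3 M6 -> E4/E4 P1 similar
  -> R7 @ bar 4 tick 0 v(3,): F3->E4 leap 11st
  -> R8 @ bar 4 tick 0 v(0, 2): penult P8 not 3rd/6th
  -> R8 @ bar 4 tick 0 v(0, 3): penult P8 not 3rd/6th
  -> R1 @ bar 5 tick 0 v(2, 3): E4/E4 P1 -> A4/A4 P1 similar
  -> R2 @ bar 5 tick 0 v(0, 1): E3/C4 m6 -> F3/F4 P8 similar
  -> R6 @ bar 5 tick 3 v(0, 2): closes on M3
  -> R6 @ bar 5 tick 3 v(0, 3): closes on M3

(0, 0, R5, (0, 2))
(0, 0, R5, (0, 3))
(1, 0, R1, (0, 1))
(1, 0, R2, (0, 2))
(1, 0, R3, (1, 2))
(1, 1, R3, (1, 2))
(1, 2, R3, (1, 2))
(1, 3, R3, (1, 2))
(2, 0, R1, (0, 2))
(2, 0, R2, (0, 3))
(2, 0, R2, (2, 3))
(2, 0, R3, (1, 2))
(2, 0, R4, (0, 1))
(2, 0, R7, (3,))
(2, 1, R3, (1, 2))
(2, 2, R3, (1, 2))
(2, 3, R3, (1, 2))
(3, 0, R2, (1, 3))
(3, 0, R3, (2, 3))
(3, 0, R4, (0, 1))
(3, 0, R4, (0, 3))
(3, 0, R7, (1,))
(3, 1, R3, (2, 3))
(3, 2, R3, (2, 3))
(3, 3, R3, (2, 3))
(4, 0, R2, (0, 2))
(4, 0, R2, (0, 3))
(4, 0, R2, (2, 3))
(4, 0, R7, (3,))
(4, 0, R8, (0, 2))
(4, 0, R8, (0, 3))
(5, 0, R1, (2, 3))
(5, 0, R2, (0, 1))
(5, 3, R6, (0, 2))
(5, 3, R6, (0, 3))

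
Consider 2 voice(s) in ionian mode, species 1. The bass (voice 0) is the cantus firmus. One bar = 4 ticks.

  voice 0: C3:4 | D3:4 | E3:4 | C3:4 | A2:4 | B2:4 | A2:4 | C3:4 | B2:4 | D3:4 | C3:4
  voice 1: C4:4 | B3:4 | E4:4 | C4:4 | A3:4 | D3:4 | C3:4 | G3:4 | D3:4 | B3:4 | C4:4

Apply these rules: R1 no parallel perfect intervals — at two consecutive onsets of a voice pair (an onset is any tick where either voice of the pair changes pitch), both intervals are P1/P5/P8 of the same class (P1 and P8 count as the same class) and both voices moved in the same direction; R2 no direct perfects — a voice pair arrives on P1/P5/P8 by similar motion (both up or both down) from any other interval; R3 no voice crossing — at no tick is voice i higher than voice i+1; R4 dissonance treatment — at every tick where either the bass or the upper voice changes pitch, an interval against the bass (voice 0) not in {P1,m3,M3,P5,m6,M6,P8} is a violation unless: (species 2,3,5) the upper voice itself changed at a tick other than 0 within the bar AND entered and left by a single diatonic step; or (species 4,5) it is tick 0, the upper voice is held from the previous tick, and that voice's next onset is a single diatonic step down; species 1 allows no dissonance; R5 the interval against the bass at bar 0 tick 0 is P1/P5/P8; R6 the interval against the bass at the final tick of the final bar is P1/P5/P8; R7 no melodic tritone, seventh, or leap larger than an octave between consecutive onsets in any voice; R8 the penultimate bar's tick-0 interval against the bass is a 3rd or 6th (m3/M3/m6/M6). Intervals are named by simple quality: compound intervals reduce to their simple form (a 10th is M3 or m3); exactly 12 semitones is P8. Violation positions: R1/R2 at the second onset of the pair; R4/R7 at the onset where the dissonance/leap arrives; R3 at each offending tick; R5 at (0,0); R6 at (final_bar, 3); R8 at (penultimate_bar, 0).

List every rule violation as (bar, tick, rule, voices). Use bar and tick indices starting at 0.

bar 0: v0=C3 v1=C4 downbeat P8
bar 1: v0=D3 v1=B3 downbeat M6
bar 2: v0=E3 v1=E4 downbeat P8
bar 3: v0=C3 v1=C4 downbeat P8
bar 4: v0=A2 v1=A3 downbeat P8
bar 5: v0=B2 v1=D3 downbeat m3
bar 6: v0=A2 v1=C3 downbeat m3
bar 7: v0=C3 v1=G3 downbeat P5
bar 8: v0=B2 v1=D3 downbeat m3
bar 9: v0=D3 v1=B3 downbeat M6
bar 10: v0=C3 v1=C4 downbeat P8
  -> R2 @ bar 2 tick 0 v(0, 1): D3/B3 M6 -> E3/E4 P8 similar
  -> R1 @ bar 3 tick 0 v(0, 1): E3/E4 P8 -> C3/C4 P8 similar
  -> R1 @ bar 4 tick 0 v(0, 1): C3/C4 P8 -> A2/A3 P8 similar
  -> R2 @ bar 7 tick 0 v(0, 1): A2/C3 m3 -> C3/G3 P5 similar

(2, 0, R2, (0, 1))
(3, 0, R1, (0, 1))
(4, 0, R1, (0, 1))
(7, 0, R2, (0, 1))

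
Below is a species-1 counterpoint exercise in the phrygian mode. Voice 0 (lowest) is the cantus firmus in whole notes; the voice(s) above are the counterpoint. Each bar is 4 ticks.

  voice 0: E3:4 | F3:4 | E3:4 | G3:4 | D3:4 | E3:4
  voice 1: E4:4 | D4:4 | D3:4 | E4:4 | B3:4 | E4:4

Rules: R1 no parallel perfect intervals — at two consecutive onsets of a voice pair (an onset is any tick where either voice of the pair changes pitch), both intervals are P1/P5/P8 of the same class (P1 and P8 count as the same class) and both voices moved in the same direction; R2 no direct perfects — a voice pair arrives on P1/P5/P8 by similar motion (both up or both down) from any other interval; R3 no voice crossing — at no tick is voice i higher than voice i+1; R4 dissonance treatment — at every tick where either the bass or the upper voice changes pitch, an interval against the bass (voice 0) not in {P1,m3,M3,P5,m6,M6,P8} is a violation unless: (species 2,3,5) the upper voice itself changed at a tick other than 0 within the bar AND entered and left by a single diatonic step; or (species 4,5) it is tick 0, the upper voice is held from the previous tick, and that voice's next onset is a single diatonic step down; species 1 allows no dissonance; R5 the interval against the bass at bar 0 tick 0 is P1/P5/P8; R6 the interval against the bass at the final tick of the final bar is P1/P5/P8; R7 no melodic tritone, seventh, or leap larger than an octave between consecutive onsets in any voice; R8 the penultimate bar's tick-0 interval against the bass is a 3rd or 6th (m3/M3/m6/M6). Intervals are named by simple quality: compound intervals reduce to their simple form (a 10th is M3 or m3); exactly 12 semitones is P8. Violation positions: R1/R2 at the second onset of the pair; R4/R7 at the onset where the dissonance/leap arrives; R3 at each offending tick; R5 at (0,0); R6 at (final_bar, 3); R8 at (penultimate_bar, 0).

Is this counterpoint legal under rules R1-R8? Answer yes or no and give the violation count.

bar 0: v0=E3 v1=E4 (P8)
bar 1: v0=F3 v1=D4 (M6)
bar 2: v0=E3 v1=D3 (M2)
bar 3: v0=G3 v1=E4 (M6)
bar 4: v0=D3 v1=B3 (M6)
bar 5: v0=E3 v1=E4 (P8)
  R3 @ bar2.0: E3 above D3
  R4 @ bar2.0: E3/D3 M2 untreated
  R3 @ bar2.1: E3 above D3
  R3 @ bar2.2: E3 above D3
  R3 @ bar2.3: E3 above D3
  R7 @ bar3.0: D3->E4 leap 14st
  R2 @ bar5.0: D3/B3 M6 -> E3/E4 P8 similar

No (7 violations)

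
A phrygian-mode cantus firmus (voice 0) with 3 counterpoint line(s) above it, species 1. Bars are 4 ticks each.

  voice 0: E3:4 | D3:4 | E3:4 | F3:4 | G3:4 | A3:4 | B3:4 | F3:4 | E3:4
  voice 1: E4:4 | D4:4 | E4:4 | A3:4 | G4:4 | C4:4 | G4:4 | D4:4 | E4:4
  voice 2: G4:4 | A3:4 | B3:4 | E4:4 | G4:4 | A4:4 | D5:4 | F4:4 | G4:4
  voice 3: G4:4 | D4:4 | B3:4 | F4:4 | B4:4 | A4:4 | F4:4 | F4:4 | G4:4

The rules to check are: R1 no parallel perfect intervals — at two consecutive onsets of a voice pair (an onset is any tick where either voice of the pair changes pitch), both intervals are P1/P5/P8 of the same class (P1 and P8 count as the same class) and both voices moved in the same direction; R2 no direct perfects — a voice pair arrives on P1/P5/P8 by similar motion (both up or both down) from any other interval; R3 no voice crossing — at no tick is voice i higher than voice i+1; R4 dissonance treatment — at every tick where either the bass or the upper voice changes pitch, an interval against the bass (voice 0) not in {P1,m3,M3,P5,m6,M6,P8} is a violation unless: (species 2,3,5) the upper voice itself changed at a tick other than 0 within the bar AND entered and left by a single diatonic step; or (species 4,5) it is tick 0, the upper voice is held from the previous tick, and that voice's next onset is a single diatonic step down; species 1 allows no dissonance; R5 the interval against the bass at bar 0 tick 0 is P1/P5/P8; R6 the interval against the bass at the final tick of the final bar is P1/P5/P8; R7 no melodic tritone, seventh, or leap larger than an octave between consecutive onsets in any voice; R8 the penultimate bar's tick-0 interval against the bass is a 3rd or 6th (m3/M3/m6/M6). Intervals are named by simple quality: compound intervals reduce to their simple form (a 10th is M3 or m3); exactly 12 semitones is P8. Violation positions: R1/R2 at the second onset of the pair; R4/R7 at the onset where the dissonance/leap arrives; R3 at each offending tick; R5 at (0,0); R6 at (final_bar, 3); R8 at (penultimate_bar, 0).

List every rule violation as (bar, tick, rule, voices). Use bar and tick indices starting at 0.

bar 0: v0=E3 v1=E4 v2=G4 v3=G4 downbeat m3
bar 1: v0=D3 v1=D4 v2=A3 v3=D4 downbeat P8
bar 2: v0=E3 v1=E4 v2=B3 v3=B3 downbeat P5
bar 3: v0=F3 v1=A3 v2=E4 v3=F4 downbeat P8
bar 4: v0=G3 v1=G4 v2=G4 v3=B4 downbeat M3
bar 5: v0=A3 v1=C4 v2=A4 v3=A4 downbeat P8
bar 6: v0=B3 v1=G4 v2=D5 v3=F4 downbeat TT
bar 7: v0=F3 v1=D4 v2=F4 v3=F4 downbeat P8
bar 8: v0=E3 v1=E4 v2=G4 v3=G4 downbeat m3
  -> R5 @ bar 0 tick 0 v(0, 2): opens on m3
  -> R5 @ bar 0 tick 0 v(0, 3): opens on m3
  -> R1 @ bar 1 tick 0 v(0, 1): E3/E4 P8 -> D3/D4 P8 similar
  -> R2 @ bar 1 tick 0 v(0, 2): E3/G4 m3 -> D3/A3 P5 similar
  -> R2 @ bar 1 tick 0 v(0, 3): E3/G4 m3 -> D3/D4 P8 similar
  -> R2 @ bar 1 tick 0 v(1, 3): E4/G4 m3 -> D4/D4 P1 similar
  -> R3 @ bar 1 tick 0 v(1, 2): D4 above A3
  -> R7 @ bar 1 tick 0 v(2,): G4->A3 leap 10st
  -> R3 @ bar 1 tick 1 v(1, 2): D4 above A3
  -> R3 @ bar 1 tick 2 v(1, 2): D4 above A3
  -> R3 @ bar 1 tick 3 v(1, 2): D4 above A3
  -> R1 @ bar 2 tick 0 v(0, 1): D3/D4 P8 -> E3/E4 P8 similar
  -> R1 @ bar 2 tick 0 v(0, 2): D3/A3 P5 -> E3/B3 P5 similar
  -> R3 @ bar 2 tick 0 v(1, 2): E4 above B3
  -> R3 @ bar 2 tick 1 v(1, 2): E4 above B3
  -> R3 @ bar 2 tick 2 v(1, 2): E4 above B3
  -> R3 @ bar 2 tick 3 v(1, 2): E4 above B3
  -> R2 @ bar 3 tick 0 v(0, 3): E3/B3 P5 -> F3/F4 P8 similar
  -> R4 @ bar 3 tick 0 v(0, 2): F3/E4 M7 untreated
  -> R7 @ bar 3 tick 0 v(3,): B3->F4 leap 6st
  -> R2 @ bar 4 tick 0 v(0, 1): F3/A3 M3 -> G3/G4 P8 similar
  -> R2 @ bar 4 tick 0 v(0, 2): F3/E4 M7 -> G3/G4 P8 similar
  -> R2 @ bar 4 tick 0 v(1, 2): A3/E4 P5 -> G4/G4 P1 similar
  -> R7 @ bar 4 tick 0 v(1,): A3->G4 leap 10st
  -> R7 @ bar 4 tick 0 v(3,): F4->B4 leap 6st
  -> R1 @ bar 5 tick 0 v(0, 2): G3/G4 P8 -> A3/A4 P8 similar
  -> R2 @ bar 6 tick 0 v(1, 2): C4/A4 M6 -> G4/D5 P5 similar
  -> R3 @ bar 6 tick 0 v(2, 3): D5 above F4
  -> R4 @ bar 6 tick 0 v(0, 3): B3/F4 TT untreated
  -> R3 @ bar 6 tick 1 v(2, 3): D5 above F4
  -> R3 @ bar 6 tick 2 v(2, 3): D5 above F4
  -> R3 @ bar 6 tick 3 v(2, 3): D5 above F4
  -> R2 @ bar 7 tick 0 v(0, 2): B3/D5 m3 -> F3/F4 P8 similar
  -> R7 @ bar 7 tick 0 v(0,): B3->F3 leap 6st
  -> R8 @ bar 7 tick 0 v(0, 2): penult P8 not 3rd/6th
  -> R8 @ bar 7 tick 0 v(0, 3): penult P8 not 3rd/6th
  -> R1 @ bar 8 tick 0 v(2, 3): F4/F4 P1 -> G4/G4 P1 similar
  -> R6 @ bar 8 tick 3 v(0, 2): closes on m3
  -> R6 @ bar 8 tick 3 v(0, 3): closes on m3

(0, 0, R5, (0, 2))
(0, 0, R5, (0, 3))
(1, 0, R1, (0, 1))
(1, 0, R2, (0, 2))
(1, 0, R2, (0, 3))
(1, 0, R2, (1, 3))
(1, 0, R3, (1, 2))
(1, 0, R7, (2,))
(1, 1, R3, (1, 2))
(1, 2, R3, (1, 2))
(1, 3, R3, (1, 2))
(2, 0, R1, (0, 1))
(2, 0, R1, (0, 2))
(2, 0, R3, (1, 2))
(2, 1, R3, (1, 2))
(2, 2, R3, (1, 2))
(2, 3, R3, (1, 2))
(3, 0, R2, (0, 3))
(3, 0, R4, (0, 2))
(3, 0, R7, (3,))
(4, 0, R2, (0, 1))
(4, 0, R2, (0, 2))
(4, 0, R2, (1, 2))
(4, 0, R7, (1,))
(4, 0, R7, (3,))
(5, 0, R1, (0, 2))
(6, 0, R2, (1, 2))
(6, 0, R3, (2, 3))
(6, 0, R4, (0, 3))
(6, 1, R3, (2, 3))
(6, 2, R3, (2, 3))
(6, 3, R3, (2, 3))
(7, 0, R2, (0, 2))
(7, 0, R7, (0,))
(7, 0, R8, (0, 2))
(7, 0, R8, (0, 3))
(8, 0, R1, (2, 3))
(8, 3, R6, (0, 2))
(8, 3, R6, (0, 3))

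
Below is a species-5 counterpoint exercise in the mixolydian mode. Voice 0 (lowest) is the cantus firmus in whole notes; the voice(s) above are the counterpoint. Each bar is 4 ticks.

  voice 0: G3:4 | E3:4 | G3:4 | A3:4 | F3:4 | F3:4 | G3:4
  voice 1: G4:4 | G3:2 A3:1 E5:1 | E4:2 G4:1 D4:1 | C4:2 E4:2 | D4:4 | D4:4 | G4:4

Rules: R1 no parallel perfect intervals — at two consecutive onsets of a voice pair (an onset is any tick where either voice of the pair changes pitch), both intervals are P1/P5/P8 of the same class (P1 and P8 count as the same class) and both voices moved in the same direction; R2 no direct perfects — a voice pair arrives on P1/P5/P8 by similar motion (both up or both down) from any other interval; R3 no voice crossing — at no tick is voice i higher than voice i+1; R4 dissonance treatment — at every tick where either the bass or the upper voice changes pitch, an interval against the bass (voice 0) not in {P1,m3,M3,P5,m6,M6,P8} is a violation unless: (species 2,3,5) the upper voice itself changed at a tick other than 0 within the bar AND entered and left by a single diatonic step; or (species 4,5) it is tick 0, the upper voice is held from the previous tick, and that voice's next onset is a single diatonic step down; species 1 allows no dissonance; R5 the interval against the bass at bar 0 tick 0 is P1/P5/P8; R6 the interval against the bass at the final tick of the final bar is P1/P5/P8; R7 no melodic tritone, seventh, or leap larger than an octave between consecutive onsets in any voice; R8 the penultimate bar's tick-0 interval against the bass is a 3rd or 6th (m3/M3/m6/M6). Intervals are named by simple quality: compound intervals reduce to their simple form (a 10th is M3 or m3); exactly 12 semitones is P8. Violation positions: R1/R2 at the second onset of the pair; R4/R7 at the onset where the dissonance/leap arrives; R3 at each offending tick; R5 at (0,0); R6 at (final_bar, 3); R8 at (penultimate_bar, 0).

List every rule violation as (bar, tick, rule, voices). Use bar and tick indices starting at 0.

(1, 2, R4, (0, 1))
(1, 3, R7, (1,))
(6, 0, R2, (0, 1))

bar 0: v0=G3 v1=G4 downbeat P8
bar 1: v0=E3 v1=G3 downbeat m3
bar 2: v0=G3 v1=E4 downbeat M6
bar 3: v0=A3 v1=C4 downbeat m3
bar 4: v0=F3 v1=D4 downbeat M6
bar 5: v0=F3 v1=D4 downbeat M6
bar 6: v0=G3 v1=G4 downbeat P8
  -> R4 @ bar 1 tick 2 v(0, 1): E3/A3 P4 untreated
  -> R7 @ bar 1 tick 3 v(1,): A3->E5 leap 19st
  -> R2 @ bar 6 tick 0 v(0, 1): F3/D4 M6 -> G3/G4 P8 similar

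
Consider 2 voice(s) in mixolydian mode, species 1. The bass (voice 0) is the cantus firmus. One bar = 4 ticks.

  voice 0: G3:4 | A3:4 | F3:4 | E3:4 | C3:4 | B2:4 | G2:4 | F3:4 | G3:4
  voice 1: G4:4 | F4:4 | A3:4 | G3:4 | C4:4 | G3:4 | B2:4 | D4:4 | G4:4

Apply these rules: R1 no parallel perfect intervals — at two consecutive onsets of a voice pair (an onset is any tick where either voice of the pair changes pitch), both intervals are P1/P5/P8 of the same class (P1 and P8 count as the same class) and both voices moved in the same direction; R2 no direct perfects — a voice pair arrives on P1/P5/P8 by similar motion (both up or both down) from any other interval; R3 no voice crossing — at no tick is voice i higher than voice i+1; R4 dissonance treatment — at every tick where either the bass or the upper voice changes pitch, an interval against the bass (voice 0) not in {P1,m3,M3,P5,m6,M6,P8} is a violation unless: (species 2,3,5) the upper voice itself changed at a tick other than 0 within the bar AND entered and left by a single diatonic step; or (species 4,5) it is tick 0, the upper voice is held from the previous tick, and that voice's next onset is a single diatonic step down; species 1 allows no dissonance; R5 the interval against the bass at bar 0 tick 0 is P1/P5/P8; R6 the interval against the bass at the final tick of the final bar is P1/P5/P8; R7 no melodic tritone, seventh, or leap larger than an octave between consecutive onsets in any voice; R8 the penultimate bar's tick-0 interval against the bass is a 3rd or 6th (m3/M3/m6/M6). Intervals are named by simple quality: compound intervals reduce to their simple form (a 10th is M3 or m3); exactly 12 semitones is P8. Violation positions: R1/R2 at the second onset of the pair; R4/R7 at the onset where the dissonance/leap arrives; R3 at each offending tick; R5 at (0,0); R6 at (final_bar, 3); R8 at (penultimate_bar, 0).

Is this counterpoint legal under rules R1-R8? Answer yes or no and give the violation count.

No (3 violations)

bar 0: v0=G3 v1=G4 (P8)
bar 1: v0=A3 v1=F4 (m6)
bar 2: v0=F3 v1=A3 (M3)
bar 3: v0=E3 v1=G3 (m3)
bar 4: v0=C3 v1=C4 (P8)
bar 5: v0=B2 v1=G3 (m6)
bar 6: v0=G2 v1=B2 (M3)
bar 7: v0=F3 v1=D4 (M6)
bar 8: v0=G3 v1=G4 (P8)
  R7 @ bar7.0: G2->F3 leap 10st
  R7 @ bar7.0: B2->D4 leap 15st
  R2 @ bar8.0: F3/D4 M6 -> G3/G4 P8 similar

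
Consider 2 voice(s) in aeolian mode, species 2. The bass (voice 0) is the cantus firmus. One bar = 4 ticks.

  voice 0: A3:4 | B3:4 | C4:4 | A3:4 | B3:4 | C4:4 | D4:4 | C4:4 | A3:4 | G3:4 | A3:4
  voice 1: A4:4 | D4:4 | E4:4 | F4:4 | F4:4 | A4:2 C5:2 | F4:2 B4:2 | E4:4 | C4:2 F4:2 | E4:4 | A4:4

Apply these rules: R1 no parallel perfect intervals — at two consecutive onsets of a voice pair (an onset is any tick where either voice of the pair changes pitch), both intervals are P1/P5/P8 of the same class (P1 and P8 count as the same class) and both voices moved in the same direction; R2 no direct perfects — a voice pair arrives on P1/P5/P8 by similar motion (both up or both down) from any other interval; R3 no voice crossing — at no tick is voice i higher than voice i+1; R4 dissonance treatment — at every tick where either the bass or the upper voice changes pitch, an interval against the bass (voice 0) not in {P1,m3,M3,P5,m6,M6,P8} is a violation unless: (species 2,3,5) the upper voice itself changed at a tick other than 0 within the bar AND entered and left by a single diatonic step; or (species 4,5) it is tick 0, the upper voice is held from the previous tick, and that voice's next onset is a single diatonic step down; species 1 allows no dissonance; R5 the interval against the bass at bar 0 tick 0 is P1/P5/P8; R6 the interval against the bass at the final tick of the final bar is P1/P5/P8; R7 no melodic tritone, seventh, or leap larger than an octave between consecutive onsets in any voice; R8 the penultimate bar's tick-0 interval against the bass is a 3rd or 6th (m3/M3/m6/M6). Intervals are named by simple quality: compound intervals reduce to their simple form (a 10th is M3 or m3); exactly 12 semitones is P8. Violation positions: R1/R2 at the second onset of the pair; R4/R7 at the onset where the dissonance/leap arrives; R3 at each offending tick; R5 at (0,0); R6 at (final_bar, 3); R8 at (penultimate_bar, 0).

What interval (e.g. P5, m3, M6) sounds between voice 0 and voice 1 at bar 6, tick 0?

voice 0=D4 voice 1=F4 -> m3

m3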